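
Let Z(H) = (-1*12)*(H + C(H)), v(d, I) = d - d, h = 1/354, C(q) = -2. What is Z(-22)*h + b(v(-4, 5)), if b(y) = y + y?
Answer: 48/59 ≈ 0.81356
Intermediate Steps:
h = 1/354 ≈ 0.0028249
v(d, I) = 0
b(y) = 2*y
Z(H) = 24 - 12*H (Z(H) = (-1*12)*(H - 2) = -12*(-2 + H) = 24 - 12*H)
Z(-22)*h + b(v(-4, 5)) = (24 - 12*(-22))*(1/354) + 2*0 = (24 + 264)*(1/354) + 0 = 288*(1/354) + 0 = 48/59 + 0 = 48/59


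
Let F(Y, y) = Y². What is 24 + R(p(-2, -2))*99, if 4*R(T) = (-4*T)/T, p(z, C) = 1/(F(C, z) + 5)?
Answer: -75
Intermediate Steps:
p(z, C) = 1/(5 + C²) (p(z, C) = 1/(C² + 5) = 1/(5 + C²))
R(T) = -1 (R(T) = ((-4*T)/T)/4 = (¼)*(-4) = -1)
24 + R(p(-2, -2))*99 = 24 - 1*99 = 24 - 99 = -75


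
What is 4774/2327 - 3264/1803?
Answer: 337398/1398527 ≈ 0.24125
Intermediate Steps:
4774/2327 - 3264/1803 = 4774*(1/2327) - 3264*1/1803 = 4774/2327 - 1088/601 = 337398/1398527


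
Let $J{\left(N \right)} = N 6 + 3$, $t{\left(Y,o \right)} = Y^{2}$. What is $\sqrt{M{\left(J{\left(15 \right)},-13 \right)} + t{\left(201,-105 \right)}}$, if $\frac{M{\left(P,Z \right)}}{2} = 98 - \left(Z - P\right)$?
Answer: $\sqrt{40809} \approx 202.01$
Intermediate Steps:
$J{\left(N \right)} = 3 + 6 N$ ($J{\left(N \right)} = 6 N + 3 = 3 + 6 N$)
$M{\left(P,Z \right)} = 196 - 2 Z + 2 P$ ($M{\left(P,Z \right)} = 2 \left(98 - \left(Z - P\right)\right) = 2 \left(98 + \left(P - Z\right)\right) = 2 \left(98 + P - Z\right) = 196 - 2 Z + 2 P$)
$\sqrt{M{\left(J{\left(15 \right)},-13 \right)} + t{\left(201,-105 \right)}} = \sqrt{\left(196 - -26 + 2 \left(3 + 6 \cdot 15\right)\right) + 201^{2}} = \sqrt{\left(196 + 26 + 2 \left(3 + 90\right)\right) + 40401} = \sqrt{\left(196 + 26 + 2 \cdot 93\right) + 40401} = \sqrt{\left(196 + 26 + 186\right) + 40401} = \sqrt{408 + 40401} = \sqrt{40809}$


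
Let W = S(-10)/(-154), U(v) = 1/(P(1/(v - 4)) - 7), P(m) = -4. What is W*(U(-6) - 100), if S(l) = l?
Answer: -5505/847 ≈ -6.4994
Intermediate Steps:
U(v) = -1/11 (U(v) = 1/(-4 - 7) = 1/(-11) = -1/11)
W = 5/77 (W = -10/(-154) = -10*(-1/154) = 5/77 ≈ 0.064935)
W*(U(-6) - 100) = 5*(-1/11 - 100)/77 = (5/77)*(-1101/11) = -5505/847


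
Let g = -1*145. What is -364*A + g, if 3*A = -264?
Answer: 31887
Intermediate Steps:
g = -145
A = -88 (A = (⅓)*(-264) = -88)
-364*A + g = -364*(-88) - 145 = 32032 - 145 = 31887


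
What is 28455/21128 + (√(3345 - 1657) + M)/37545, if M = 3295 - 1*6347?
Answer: 1003860319/793250760 + 2*√422/37545 ≈ 1.2666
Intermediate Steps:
M = -3052 (M = 3295 - 6347 = -3052)
28455/21128 + (√(3345 - 1657) + M)/37545 = 28455/21128 + (√(3345 - 1657) - 3052)/37545 = 28455*(1/21128) + (√1688 - 3052)*(1/37545) = 28455/21128 + (2*√422 - 3052)*(1/37545) = 28455/21128 + (-3052 + 2*√422)*(1/37545) = 28455/21128 + (-3052/37545 + 2*√422/37545) = 1003860319/793250760 + 2*√422/37545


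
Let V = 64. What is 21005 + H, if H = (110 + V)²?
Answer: 51281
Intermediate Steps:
H = 30276 (H = (110 + 64)² = 174² = 30276)
21005 + H = 21005 + 30276 = 51281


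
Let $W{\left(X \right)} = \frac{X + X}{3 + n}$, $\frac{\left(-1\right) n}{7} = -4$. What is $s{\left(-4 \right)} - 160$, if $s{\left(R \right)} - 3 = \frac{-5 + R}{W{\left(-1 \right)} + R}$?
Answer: $- \frac{2167}{14} \approx -154.79$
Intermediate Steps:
$n = 28$ ($n = \left(-7\right) \left(-4\right) = 28$)
$W{\left(X \right)} = \frac{2 X}{31}$ ($W{\left(X \right)} = \frac{X + X}{3 + 28} = \frac{2 X}{31}$)
$s{\left(R \right)} = 3 + \frac{-5 + R}{- \frac{2}{31} + R}$ ($s{\left(R \right)} = 3 + \frac{-5 + R}{\frac{2}{31} \left(-1\right) + R} = 3 + \frac{-5 + R}{- \frac{2}{31} + R}$)
$s{\left(-4 \right)} - 160 = \frac{-161 + 124 \left(-4\right)}{-2 + 31 \left(-4\right)} - 160 = \frac{-161 - 496}{-2 - 124} - 160 = \frac{1}{-126} \left(-657\right) - 160 = \left(- \frac{1}{126}\right) \left(-657\right) - 160 = \frac{73}{14} - 160 = - \frac{2167}{14}$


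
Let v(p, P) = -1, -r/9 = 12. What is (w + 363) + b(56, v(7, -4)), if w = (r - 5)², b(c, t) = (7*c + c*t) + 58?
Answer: 13526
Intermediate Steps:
r = -108 (r = -9*12 = -108)
b(c, t) = 58 + 7*c + c*t
w = 12769 (w = (-108 - 5)² = (-113)² = 12769)
(w + 363) + b(56, v(7, -4)) = (12769 + 363) + (58 + 7*56 + 56*(-1)) = 13132 + (58 + 392 - 56) = 13132 + 394 = 13526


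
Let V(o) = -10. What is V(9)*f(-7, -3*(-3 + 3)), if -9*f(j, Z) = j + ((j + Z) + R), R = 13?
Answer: -10/9 ≈ -1.1111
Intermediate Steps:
f(j, Z) = -13/9 - 2*j/9 - Z/9 (f(j, Z) = -(j + ((j + Z) + 13))/9 = -(j + ((Z + j) + 13))/9 = -(j + (13 + Z + j))/9 = -(13 + Z + 2*j)/9 = -13/9 - 2*j/9 - Z/9)
V(9)*f(-7, -3*(-3 + 3)) = -10*(-13/9 - 2/9*(-7) - (-1)*(-3 + 3)/3) = -10*(-13/9 + 14/9 - (-1)*0/3) = -10*(-13/9 + 14/9 - ⅑*0) = -10*(-13/9 + 14/9 + 0) = -10*⅑ = -10/9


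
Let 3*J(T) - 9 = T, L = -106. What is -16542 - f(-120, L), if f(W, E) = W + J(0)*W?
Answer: -16062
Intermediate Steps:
J(T) = 3 + T/3
f(W, E) = 4*W (f(W, E) = W + (3 + (⅓)*0)*W = W + (3 + 0)*W = W + 3*W = 4*W)
-16542 - f(-120, L) = -16542 - 4*(-120) = -16542 - 1*(-480) = -16542 + 480 = -16062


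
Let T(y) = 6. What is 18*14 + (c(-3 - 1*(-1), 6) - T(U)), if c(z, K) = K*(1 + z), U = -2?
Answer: 240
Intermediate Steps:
18*14 + (c(-3 - 1*(-1), 6) - T(U)) = 18*14 + (6*(1 + (-3 - 1*(-1))) - 1*6) = 252 + (6*(1 + (-3 + 1)) - 6) = 252 + (6*(1 - 2) - 6) = 252 + (6*(-1) - 6) = 252 + (-6 - 6) = 252 - 12 = 240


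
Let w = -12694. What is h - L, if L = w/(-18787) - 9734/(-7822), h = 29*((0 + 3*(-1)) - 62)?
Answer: -138643261508/73475957 ≈ -1886.9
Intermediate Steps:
h = -1885 (h = 29*((0 - 3) - 62) = 29*(-3 - 62) = 29*(-65) = -1885)
L = 141082563/73475957 (L = -12694/(-18787) - 9734/(-7822) = -12694*(-1/18787) - 9734*(-1/7822) = 12694/18787 + 4867/3911 = 141082563/73475957 ≈ 1.9201)
h - L = -1885 - 1*141082563/73475957 = -1885 - 141082563/73475957 = -138643261508/73475957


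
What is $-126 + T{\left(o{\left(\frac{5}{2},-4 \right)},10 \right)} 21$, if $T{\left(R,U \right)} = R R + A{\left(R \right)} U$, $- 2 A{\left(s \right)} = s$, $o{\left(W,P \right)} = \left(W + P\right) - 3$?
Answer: $\frac{3087}{4} \approx 771.75$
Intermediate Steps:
$o{\left(W,P \right)} = -3 + P + W$ ($o{\left(W,P \right)} = \left(P + W\right) - 3 = -3 + P + W$)
$A{\left(s \right)} = - \frac{s}{2}$
$T{\left(R,U \right)} = R^{2} - \frac{R U}{2}$ ($T{\left(R,U \right)} = R R + - \frac{R}{2} U = R^{2} - \frac{R U}{2}$)
$-126 + T{\left(o{\left(\frac{5}{2},-4 \right)},10 \right)} 21 = -126 + \frac{\left(-3 - 4 + \frac{5}{2}\right) \left(\left(-1\right) 10 + 2 \left(-3 - 4 + \frac{5}{2}\right)\right)}{2} \cdot 21 = -126 + \frac{\left(-3 - 4 + 5 \cdot \frac{1}{2}\right) \left(-10 + 2 \left(-3 - 4 + 5 \cdot \frac{1}{2}\right)\right)}{2} \cdot 21 = -126 + \frac{\left(-3 - 4 + \frac{5}{2}\right) \left(-10 + 2 \left(-3 - 4 + \frac{5}{2}\right)\right)}{2} \cdot 21 = -126 + \frac{1}{2} \left(- \frac{9}{2}\right) \left(-10 + 2 \left(- \frac{9}{2}\right)\right) 21 = -126 + \frac{1}{2} \left(- \frac{9}{2}\right) \left(-10 - 9\right) 21 = -126 + \frac{1}{2} \left(- \frac{9}{2}\right) \left(-19\right) 21 = -126 + \frac{171}{4} \cdot 21 = -126 + \frac{3591}{4} = \frac{3087}{4}$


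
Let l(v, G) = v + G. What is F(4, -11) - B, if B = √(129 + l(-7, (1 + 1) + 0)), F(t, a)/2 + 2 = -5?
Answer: -14 - 2*√31 ≈ -25.136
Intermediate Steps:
F(t, a) = -14 (F(t, a) = -4 + 2*(-5) = -4 - 10 = -14)
l(v, G) = G + v
B = 2*√31 (B = √(129 + (((1 + 1) + 0) - 7)) = √(129 + ((2 + 0) - 7)) = √(129 + (2 - 7)) = √(129 - 5) = √124 = 2*√31 ≈ 11.136)
F(4, -11) - B = -14 - 2*√31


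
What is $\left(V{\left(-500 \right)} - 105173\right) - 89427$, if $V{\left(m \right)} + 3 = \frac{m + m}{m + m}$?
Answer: $-194602$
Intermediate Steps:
$V{\left(m \right)} = -2$ ($V{\left(m \right)} = -3 + \frac{m + m}{m + m} = -3 + \frac{2 m}{2 m} = -3 + 2 m \frac{1}{2 m} = -3 + 1 = -2$)
$\left(V{\left(-500 \right)} - 105173\right) - 89427 = \left(-2 - 105173\right) - 89427 = -105175 - 89427 = -194602$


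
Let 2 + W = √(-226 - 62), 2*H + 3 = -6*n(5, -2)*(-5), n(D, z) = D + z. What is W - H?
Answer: -91/2 + 12*I*√2 ≈ -45.5 + 16.971*I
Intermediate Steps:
H = 87/2 (H = -3/2 + (-6*(5 - 2)*(-5))/2 = -3/2 + (-6*3*(-5))/2 = -3/2 + (-18*(-5))/2 = -3/2 + (½)*90 = -3/2 + 45 = 87/2 ≈ 43.500)
W = -2 + 12*I*√2 (W = -2 + √(-226 - 62) = -2 + √(-288) = -2 + 12*I*√2 ≈ -2.0 + 16.971*I)
W - H = (-2 + 12*I*√2) - 1*87/2 = (-2 + 12*I*√2) - 87/2 = -91/2 + 12*I*√2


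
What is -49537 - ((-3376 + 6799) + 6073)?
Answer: -59033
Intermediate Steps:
-49537 - ((-3376 + 6799) + 6073) = -49537 - (3423 + 6073) = -49537 - 1*9496 = -49537 - 9496 = -59033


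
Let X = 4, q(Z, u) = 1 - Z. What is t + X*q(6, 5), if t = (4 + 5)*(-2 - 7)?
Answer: -101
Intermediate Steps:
t = -81 (t = 9*(-9) = -81)
t + X*q(6, 5) = -81 + 4*(1 - 1*6) = -81 + 4*(1 - 6) = -81 + 4*(-5) = -81 - 20 = -101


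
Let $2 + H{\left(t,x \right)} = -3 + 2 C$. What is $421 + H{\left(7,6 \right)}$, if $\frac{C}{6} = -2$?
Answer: $392$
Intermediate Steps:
$C = -12$ ($C = 6 \left(-2\right) = -12$)
$H{\left(t,x \right)} = -29$ ($H{\left(t,x \right)} = -2 + \left(-3 + 2 \left(-12\right)\right) = -2 - 27 = -29$)
$421 + H{\left(7,6 \right)} = 421 - 29 = 392$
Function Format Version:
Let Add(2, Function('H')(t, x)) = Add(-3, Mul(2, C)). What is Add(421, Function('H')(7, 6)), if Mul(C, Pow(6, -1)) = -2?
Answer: 392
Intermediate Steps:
C = -12 (C = Mul(6, -2) = -12)
Function('H')(t, x) = -29 (Function('H')(t, x) = Add(-2, Add(-3, Mul(2, -12))) = Add(-2, Add(-3, -24)) = Add(-2, -27) = -29)
Add(421, Function('H')(7, 6)) = Add(421, -29) = 392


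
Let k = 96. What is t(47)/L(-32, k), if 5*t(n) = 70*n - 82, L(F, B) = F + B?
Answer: 401/40 ≈ 10.025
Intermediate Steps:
L(F, B) = B + F
t(n) = -82/5 + 14*n (t(n) = (70*n - 82)/5 = (-82 + 70*n)/5 = -82/5 + 14*n)
t(47)/L(-32, k) = (-82/5 + 14*47)/(96 - 32) = (-82/5 + 658)/64 = (3208/5)*(1/64) = 401/40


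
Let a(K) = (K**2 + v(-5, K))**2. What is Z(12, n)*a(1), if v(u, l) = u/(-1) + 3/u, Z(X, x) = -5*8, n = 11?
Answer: -5832/5 ≈ -1166.4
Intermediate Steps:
Z(X, x) = -40
v(u, l) = -u + 3/u (v(u, l) = u*(-1) + 3/u = -u + 3/u)
a(K) = (22/5 + K**2)**2 (a(K) = (K**2 + (-1*(-5) + 3/(-5)))**2 = (K**2 + (5 + 3*(-1/5)))**2 = (K**2 + (5 - 3/5))**2 = (K**2 + 22/5)**2 = (22/5 + K**2)**2)
Z(12, n)*a(1) = -8*(22 + 5*1**2)**2/5 = -8*(22 + 5*1)**2/5 = -8*(22 + 5)**2/5 = -8*27**2/5 = -8*729/5 = -40*729/25 = -5832/5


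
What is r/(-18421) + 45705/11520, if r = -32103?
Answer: 80783891/14147328 ≈ 5.7102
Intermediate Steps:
r/(-18421) + 45705/11520 = -32103/(-18421) + 45705/11520 = -32103*(-1/18421) + 45705*(1/11520) = 32103/18421 + 3047/768 = 80783891/14147328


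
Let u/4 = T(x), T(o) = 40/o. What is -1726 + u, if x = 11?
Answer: -18826/11 ≈ -1711.5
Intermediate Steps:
u = 160/11 (u = 4*(40/11) = 160/11 ≈ 14.545)
-1726 + u = -1726 + 160/11 = -18826/11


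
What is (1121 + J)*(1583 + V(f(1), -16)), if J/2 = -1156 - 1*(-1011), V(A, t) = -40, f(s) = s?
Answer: 1282233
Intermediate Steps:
J = -290 (J = 2*(-1156 - 1*(-1011)) = 2*(-1156 + 1011) = 2*(-145) = -290)
(1121 + J)*(1583 + V(f(1), -16)) = (1121 - 290)*(1583 - 40) = 831*1543 = 1282233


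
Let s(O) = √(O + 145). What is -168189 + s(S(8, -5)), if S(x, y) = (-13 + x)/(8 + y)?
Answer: -168189 + √1290/3 ≈ -1.6818e+5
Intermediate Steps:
S(x, y) = (-13 + x)/(8 + y)
s(O) = √(145 + O)
-168189 + s(S(8, -5)) = -168189 + √(145 + (-13 + 8)/(8 - 5)) = -168189 + √(145 - 5/3) = -168189 + √(430/3) = -168189 + √1290/3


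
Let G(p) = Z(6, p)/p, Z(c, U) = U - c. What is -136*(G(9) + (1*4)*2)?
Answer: -3400/3 ≈ -1133.3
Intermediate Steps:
G(p) = (-6 + p)/p (G(p) = (p - 1*6)/p = (p - 6)/p = (-6 + p)/p)
-136*(G(9) + (1*4)*2) = -136*((-6 + 9)/9 + (1*4)*2) = -136*((1/9)*3 + 4*2) = -136*(1/3 + 8) = -136*25/3 = -3400/3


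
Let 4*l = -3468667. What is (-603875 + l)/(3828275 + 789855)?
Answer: -5884167/18472520 ≈ -0.31854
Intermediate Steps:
l = -3468667/4 (l = (¼)*(-3468667) = -3468667/4 ≈ -8.6717e+5)
(-603875 + l)/(3828275 + 789855) = (-603875 - 3468667/4)/(3828275 + 789855) = -5884167/4/4618130 = -5884167/4*1/4618130 = -5884167/18472520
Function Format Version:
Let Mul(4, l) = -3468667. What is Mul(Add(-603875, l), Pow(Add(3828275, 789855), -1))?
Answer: Rational(-5884167, 18472520) ≈ -0.31854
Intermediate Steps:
l = Rational(-3468667, 4) (l = Mul(Rational(1, 4), -3468667) = Rational(-3468667, 4) ≈ -8.6717e+5)
Mul(Add(-603875, l), Pow(Add(3828275, 789855), -1)) = Mul(Add(-603875, Rational(-3468667, 4)), Pow(Add(3828275, 789855), -1)) = Mul(Rational(-5884167, 4), Pow(4618130, -1)) = Mul(Rational(-5884167, 4), Rational(1, 4618130)) = Rational(-5884167, 18472520)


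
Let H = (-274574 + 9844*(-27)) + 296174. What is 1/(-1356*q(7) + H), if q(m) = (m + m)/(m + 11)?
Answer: -3/735728 ≈ -4.0776e-6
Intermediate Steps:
q(m) = 2*m/(11 + m) (q(m) = (2*m)/(11 + m) = 2*m/(11 + m))
H = -244188 (H = (-274574 - 265788) + 296174 = -540362 + 296174 = -244188)
1/(-1356*q(7) + H) = 1/(-2712*7/(11 + 7) - 244188) = 1/(-2712*7/18 - 244188) = 1/(-1356*7/9 - 244188) = 1/(-3164/3 - 244188) = 1/(-735728/3) = -3/735728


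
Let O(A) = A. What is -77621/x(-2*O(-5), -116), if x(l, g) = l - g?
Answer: -77621/126 ≈ -616.04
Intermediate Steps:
-77621/x(-2*O(-5), -116) = -77621/(-2*(-5) - 1*(-116)) = -77621/(10 + 116) = -77621/126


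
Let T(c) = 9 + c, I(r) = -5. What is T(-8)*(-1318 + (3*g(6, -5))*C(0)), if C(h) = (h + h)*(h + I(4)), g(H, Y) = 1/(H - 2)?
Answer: -1318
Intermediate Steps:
g(H, Y) = 1/(-2 + H)
C(h) = 2*h*(-5 + h) (C(h) = (h + h)*(h - 5) = (2*h)*(-5 + h) = 2*h*(-5 + h))
T(-8)*(-1318 + (3*g(6, -5))*C(0)) = (9 - 8)*(-1318 + (3/(-2 + 6))*(2*0*(-5 + 0))) = 1*(-1318 + (3/4)*(2*0*(-5))) = 1*(-1318 + (3*(¼))*0) = 1*(-1318 + (¾)*0) = 1*(-1318 + 0) = 1*(-1318) = -1318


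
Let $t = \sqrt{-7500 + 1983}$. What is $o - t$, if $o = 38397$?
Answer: $38397 - 3 i \sqrt{613} \approx 38397.0 - 74.276 i$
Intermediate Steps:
$t = 3 i \sqrt{613}$ ($t = \sqrt{-5517} = 3 i \sqrt{613} \approx 74.276 i$)
$o - t = 38397 - 3 i \sqrt{613}$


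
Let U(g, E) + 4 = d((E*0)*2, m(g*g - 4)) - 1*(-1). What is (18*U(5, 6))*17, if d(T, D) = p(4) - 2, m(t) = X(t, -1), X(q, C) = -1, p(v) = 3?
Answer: -612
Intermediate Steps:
m(t) = -1
d(T, D) = 1 (d(T, D) = 3 - 2 = 1)
U(g, E) = -2 (U(g, E) = -4 + (1 - 1*(-1)) = -4 + (1 + 1) = -4 + 2 = -2)
(18*U(5, 6))*17 = (18*(-2))*17 = -36*17 = -612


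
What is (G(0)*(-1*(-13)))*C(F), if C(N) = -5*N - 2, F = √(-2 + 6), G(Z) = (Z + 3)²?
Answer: -1404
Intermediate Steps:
G(Z) = (3 + Z)²
F = 2 (F = √4 = 2)
C(N) = -2 - 5*N
(G(0)*(-1*(-13)))*C(F) = ((3 + 0)²*(-1*(-13)))*(-2 - 5*2) = (3²*13)*(-2 - 10) = (9*13)*(-12) = 117*(-12) = -1404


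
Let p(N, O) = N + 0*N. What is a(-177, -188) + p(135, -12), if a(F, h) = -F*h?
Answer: -33141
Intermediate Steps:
p(N, O) = N (p(N, O) = N + 0 = N)
a(F, h) = -F*h
a(-177, -188) + p(135, -12) = -1*(-177)*(-188) + 135 = -33276 + 135 = -33141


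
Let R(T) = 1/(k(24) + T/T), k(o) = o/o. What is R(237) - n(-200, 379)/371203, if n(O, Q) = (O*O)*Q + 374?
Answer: -29949545/742406 ≈ -40.341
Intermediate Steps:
k(o) = 1
R(T) = ½ (R(T) = 1/(1 + T/T) = 1/(1 + 1) = 1/2 = ½)
n(O, Q) = 374 + Q*O² (n(O, Q) = O²*Q + 374 = Q*O² + 374 = 374 + Q*O²)
R(237) - n(-200, 379)/371203 = ½ - (374 + 379*(-200)²)/371203 = ½ - (374 + 379*40000)/371203 = ½ - (374 + 15160000)/371203 = ½ - 15160374/371203 = -29949545/742406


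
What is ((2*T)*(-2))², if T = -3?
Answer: 144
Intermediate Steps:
((2*T)*(-2))² = ((2*(-3))*(-2))² = (-6*(-2))² = 12² = 144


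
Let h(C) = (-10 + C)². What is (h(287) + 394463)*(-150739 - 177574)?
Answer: -154698459096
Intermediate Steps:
(h(287) + 394463)*(-150739 - 177574) = ((-10 + 287)² + 394463)*(-150739 - 177574) = (277² + 394463)*(-328313) = (76729 + 394463)*(-328313) = 471192*(-328313) = -154698459096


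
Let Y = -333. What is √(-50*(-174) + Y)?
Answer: √8367 ≈ 91.471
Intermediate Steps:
√(-50*(-174) + Y) = √(-50*(-174) - 333) = √(8700 - 333) = √8367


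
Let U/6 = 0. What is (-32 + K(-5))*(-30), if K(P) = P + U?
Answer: 1110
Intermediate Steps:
U = 0 (U = 6*0 = 0)
K(P) = P (K(P) = P + 0 = P)
(-32 + K(-5))*(-30) = (-32 - 5)*(-30) = -37*(-30) = 1110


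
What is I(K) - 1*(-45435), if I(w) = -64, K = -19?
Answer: 45371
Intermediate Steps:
I(K) - 1*(-45435) = -64 - 1*(-45435) = -64 + 45435 = 45371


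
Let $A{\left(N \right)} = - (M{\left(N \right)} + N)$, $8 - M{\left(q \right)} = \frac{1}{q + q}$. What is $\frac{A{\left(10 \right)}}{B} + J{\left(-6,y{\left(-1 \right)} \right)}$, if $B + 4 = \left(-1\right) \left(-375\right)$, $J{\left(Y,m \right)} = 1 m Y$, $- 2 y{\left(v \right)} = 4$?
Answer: $\frac{88681}{7420} \approx 11.952$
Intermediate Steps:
$y{\left(v \right)} = -2$ ($y{\left(v \right)} = \left(- \frac{1}{2}\right) 4 = -2$)
$M{\left(q \right)} = 8 - \frac{1}{2 q}$ ($M{\left(q \right)} = 8 - \frac{1}{q + q} = 8 - \frac{1}{2 q}$)
$J{\left(Y,m \right)} = Y m$ ($J{\left(Y,m \right)} = m Y = Y m$)
$A{\left(N \right)} = -8 + \frac{1}{2 N} - N$ ($A{\left(N \right)} = - (\left(8 - \frac{1}{2 N}\right) + N) = - (8 + N - \frac{1}{2 N}) = -8 + \frac{1}{2 N} - N$)
$B = 371$ ($B = -4 - -375 = -4 + 375 = 371$)
$\frac{A{\left(10 \right)}}{B} + J{\left(-6,y{\left(-1 \right)} \right)} = \frac{-8 + \frac{1}{2 \cdot 10} - 10}{371} - -12 = \left(-8 + \frac{1}{2} \cdot \frac{1}{10} - 10\right) \frac{1}{371} + 12 = \left(-8 + \frac{1}{20} - 10\right) \frac{1}{371} + 12 = \left(- \frac{359}{20}\right) \frac{1}{371} + 12 = - \frac{359}{7420} + 12 = \frac{88681}{7420}$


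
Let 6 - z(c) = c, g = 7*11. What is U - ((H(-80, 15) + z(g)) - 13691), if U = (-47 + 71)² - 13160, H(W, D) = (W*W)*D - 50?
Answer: -94772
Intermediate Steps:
g = 77
z(c) = 6 - c
H(W, D) = -50 + D*W² (H(W, D) = W²*D - 50 = D*W² - 50 = -50 + D*W²)
U = -12584 (U = 24² - 13160 = 576 - 13160 = -12584)
U - ((H(-80, 15) + z(g)) - 13691) = -12584 - (((-50 + 15*(-80)²) + (6 - 1*77)) - 13691) = -12584 - (((-50 + 15*6400) + (6 - 77)) - 13691) = -12584 - (((-50 + 96000) - 71) - 13691) = -12584 - ((95950 - 71) - 13691) = -12584 - (95879 - 13691) = -12584 - 1*82188 = -12584 - 82188 = -94772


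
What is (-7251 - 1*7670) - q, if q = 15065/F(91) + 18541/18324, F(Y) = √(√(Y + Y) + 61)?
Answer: -273430945/18324 - 15065/√(61 + √182) ≈ -16668.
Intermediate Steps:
F(Y) = √(61 + √2*√Y) (F(Y) = √(√(2*Y) + 61) = √(√2*√Y + 61) = √(61 + √2*√Y))
q = 18541/18324 + 15065/√(61 + √182) (q = 15065/(√(61 + √2*√91)) + 18541/18324 = 15065/(√(61 + √182)) + 18541*(1/18324) = 15065/√(61 + √182) + 18541/18324 = 18541/18324 + 15065/√(61 + √182) ≈ 1746.5)
(-7251 - 1*7670) - q = (-7251 - 1*7670) - (18541/18324 + 15065/√(61 + √182)) = (-7251 - 7670) + (-18541/18324 - 15065/√(61 + √182)) = -14921 + (-18541/18324 - 15065/√(61 + √182)) = -273430945/18324 - 15065/√(61 + √182)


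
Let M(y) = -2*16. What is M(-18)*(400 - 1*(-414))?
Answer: -26048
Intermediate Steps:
M(y) = -32
M(-18)*(400 - 1*(-414)) = -32*(400 - 1*(-414)) = -32*(400 + 414) = -32*814 = -26048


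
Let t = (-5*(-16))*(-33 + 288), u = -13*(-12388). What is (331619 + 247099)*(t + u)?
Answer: 105004908792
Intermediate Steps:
u = 161044
t = 20400 (t = 80*255 = 20400)
(331619 + 247099)*(t + u) = (331619 + 247099)*(20400 + 161044) = 578718*181444 = 105004908792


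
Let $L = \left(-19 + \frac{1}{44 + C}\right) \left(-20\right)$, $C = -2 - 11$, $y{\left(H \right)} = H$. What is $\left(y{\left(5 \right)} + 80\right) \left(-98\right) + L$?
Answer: $- \frac{246470}{31} \approx -7950.6$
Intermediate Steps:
$C = -13$ ($C = -2 - 11 = -13$)
$L = \frac{11760}{31}$ ($L = \left(-19 + \frac{1}{44 - 13}\right) \left(-20\right) = \left(-19 + \frac{1}{31}\right) \left(-20\right) = \left(- \frac{588}{31}\right) \left(-20\right) = \frac{11760}{31} \approx 379.35$)
$\left(y{\left(5 \right)} + 80\right) \left(-98\right) + L = \left(5 + 80\right) \left(-98\right) + \frac{11760}{31} = 85 \left(-98\right) + \frac{11760}{31} = -8330 + \frac{11760}{31} = - \frac{246470}{31}$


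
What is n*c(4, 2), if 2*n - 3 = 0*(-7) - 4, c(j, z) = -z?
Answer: 1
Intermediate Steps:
n = -½ (n = 3/2 + (0*(-7) - 4)/2 = 3/2 + (0 - 4)/2 = 3/2 + (½)*(-4) = 3/2 - 2 = -½ ≈ -0.50000)
n*c(4, 2) = -(-1)*2/2 = -½*(-2) = 1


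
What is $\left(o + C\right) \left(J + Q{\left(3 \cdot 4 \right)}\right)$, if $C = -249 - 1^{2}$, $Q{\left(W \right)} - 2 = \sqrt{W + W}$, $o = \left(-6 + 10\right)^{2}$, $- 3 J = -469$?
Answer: $-37050 - 468 \sqrt{6} \approx -38196.0$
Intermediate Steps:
$J = \frac{469}{3}$ ($J = \left(- \frac{1}{3}\right) \left(-469\right) = \frac{469}{3} \approx 156.33$)
$o = 16$ ($o = 4^{2} = 16$)
$Q{\left(W \right)} = 2 + \sqrt{2} \sqrt{W}$ ($Q{\left(W \right)} = 2 + \sqrt{W + W} = 2 + \sqrt{2 W} = 2 + \sqrt{2} \sqrt{W}$)
$C = -250$ ($C = -249 - 1 = -250$)
$\left(o + C\right) \left(J + Q{\left(3 \cdot 4 \right)}\right) = \left(16 - 250\right) \left(\frac{469}{3} + \left(2 + \sqrt{2} \sqrt{3 \cdot 4}\right)\right) = - 234 \left(\frac{469}{3} + \left(2 + \sqrt{2} \sqrt{12}\right)\right) = - 234 \left(\frac{469}{3} + \left(2 + \sqrt{2} \cdot 2 \sqrt{3}\right)\right) = - 234 \left(\frac{469}{3} + \left(2 + 2 \sqrt{6}\right)\right) = - 234 \left(\frac{475}{3} + 2 \sqrt{6}\right) = -37050 - 468 \sqrt{6}$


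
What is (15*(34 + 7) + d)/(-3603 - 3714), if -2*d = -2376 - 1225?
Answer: -4831/14634 ≈ -0.33012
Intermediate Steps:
d = 3601/2 (d = -(-2376 - 1225)/2 = -½*(-3601) = 3601/2 ≈ 1800.5)
(15*(34 + 7) + d)/(-3603 - 3714) = (15*(34 + 7) + 3601/2)/(-3603 - 3714) = (15*41 + 3601/2)/(-7317) = (615 + 3601/2)*(-1/7317) = (4831/2)*(-1/7317) = -4831/14634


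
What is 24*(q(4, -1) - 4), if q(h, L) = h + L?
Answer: -24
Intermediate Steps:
q(h, L) = L + h
24*(q(4, -1) - 4) = 24*((-1 + 4) - 4) = 24*(3 - 4) = 24*(-1) = -24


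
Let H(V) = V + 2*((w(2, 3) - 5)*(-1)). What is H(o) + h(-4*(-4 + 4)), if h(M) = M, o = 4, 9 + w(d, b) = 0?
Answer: 32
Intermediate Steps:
w(d, b) = -9 (w(d, b) = -9 + 0 = -9)
H(V) = 28 + V (H(V) = V + 2*((-9 - 5)*(-1)) = V + 2*(-14*(-1)) = V + 2*14 = V + 28 = 28 + V)
H(o) + h(-4*(-4 + 4)) = (28 + 4) - 4*(-4 + 4) = 32 - 4*0 = 32 + 0 = 32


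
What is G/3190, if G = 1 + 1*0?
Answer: 1/3190 ≈ 0.00031348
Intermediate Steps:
G = 1 (G = 1 + 0 = 1)
G/3190 = 1/3190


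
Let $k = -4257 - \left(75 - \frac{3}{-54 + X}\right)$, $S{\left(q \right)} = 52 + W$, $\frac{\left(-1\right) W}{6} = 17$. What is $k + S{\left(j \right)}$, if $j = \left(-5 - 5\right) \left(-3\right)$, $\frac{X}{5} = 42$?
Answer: $- \frac{227863}{52} \approx -4382.0$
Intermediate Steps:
$W = -102$ ($W = \left(-6\right) 17 = -102$)
$X = 210$ ($X = 5 \cdot 42 = 210$)
$j = 30$ ($j = \left(-10\right) \left(-3\right) = 30$)
$S{\left(q \right)} = -50$ ($S{\left(q \right)} = 52 - 102 = -50$)
$k = - \frac{225263}{52}$ ($k = -4257 - \left(75 - \frac{3}{-54 + 210}\right) = -4257 - \left(75 - \frac{3}{156}\right) = -4257 + \left(-75 + 3 \cdot \frac{1}{156}\right) = -4257 + \left(-75 + \frac{1}{52}\right) = -4257 - \frac{3899}{52} = - \frac{225263}{52} \approx -4332.0$)
$k + S{\left(j \right)} = - \frac{225263}{52} - 50 = - \frac{227863}{52}$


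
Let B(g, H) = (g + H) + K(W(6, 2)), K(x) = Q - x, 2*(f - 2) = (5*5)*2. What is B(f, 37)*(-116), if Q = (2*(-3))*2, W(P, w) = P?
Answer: -5336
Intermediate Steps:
Q = -12 (Q = -6*2 = -12)
f = 27 (f = 2 + ((5*5)*2)/2 = 2 + (25*2)/2 = 2 + (½)*50 = 2 + 25 = 27)
K(x) = -12 - x
B(g, H) = -18 + H + g (B(g, H) = (g + H) + (-12 - 1*6) = (H + g) + (-12 - 6) = (H + g) - 18 = -18 + H + g)
B(f, 37)*(-116) = (-18 + 37 + 27)*(-116) = 46*(-116) = -5336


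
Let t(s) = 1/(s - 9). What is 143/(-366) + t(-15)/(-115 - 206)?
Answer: -183551/469944 ≈ -0.39058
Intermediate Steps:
t(s) = 1/(-9 + s)
143/(-366) + t(-15)/(-115 - 206) = 143/(-366) + 1/((-9 - 15)*(-115 - 206)) = 143*(-1/366) + 1/(-24*(-321)) = -143/366 - 1/24*(-1/321) = -143/366 + 1/7704 = -183551/469944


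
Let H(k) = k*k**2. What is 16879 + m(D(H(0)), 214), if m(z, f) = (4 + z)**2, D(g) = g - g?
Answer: 16895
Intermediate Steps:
H(k) = k**3
D(g) = 0
16879 + m(D(H(0)), 214) = 16879 + (4 + 0)**2 = 16879 + 4**2 = 16879 + 16 = 16895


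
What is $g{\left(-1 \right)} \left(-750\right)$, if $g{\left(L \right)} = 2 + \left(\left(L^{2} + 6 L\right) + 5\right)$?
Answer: $-1500$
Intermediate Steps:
$g{\left(L \right)} = 7 + L^{2} + 6 L$ ($g{\left(L \right)} = 2 + \left(5 + L^{2} + 6 L\right) = 7 + L^{2} + 6 L$)
$g{\left(-1 \right)} \left(-750\right) = \left(7 + \left(-1\right)^{2} + 6 \left(-1\right)\right) \left(-750\right) = \left(7 + 1 - 6\right) \left(-750\right) = 2 \left(-750\right) = -1500$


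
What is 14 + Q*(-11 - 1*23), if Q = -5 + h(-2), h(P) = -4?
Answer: 320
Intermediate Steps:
Q = -9 (Q = -5 - 4 = -9)
14 + Q*(-11 - 1*23) = 14 - 9*(-11 - 1*23) = 14 - 9*(-11 - 23) = 14 - 9*(-34) = 14 + 306 = 320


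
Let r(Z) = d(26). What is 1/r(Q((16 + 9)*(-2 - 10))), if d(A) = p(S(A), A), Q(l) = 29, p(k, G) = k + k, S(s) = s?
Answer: 1/52 ≈ 0.019231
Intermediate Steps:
p(k, G) = 2*k
d(A) = 2*A
r(Z) = 52 (r(Z) = 2*26 = 52)
1/r(Q((16 + 9)*(-2 - 10))) = 1/52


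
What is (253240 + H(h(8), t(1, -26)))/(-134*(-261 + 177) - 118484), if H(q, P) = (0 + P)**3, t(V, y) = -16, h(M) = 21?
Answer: -62286/26807 ≈ -2.3235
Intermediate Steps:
H(q, P) = P**3
(253240 + H(h(8), t(1, -26)))/(-134*(-261 + 177) - 118484) = (253240 + (-16)**3)/(-134*(-261 + 177) - 118484) = (253240 - 4096)/(-134*(-84) - 118484) = 249144/(11256 - 118484) = 249144/(-107228) = 249144*(-1/107228) = -62286/26807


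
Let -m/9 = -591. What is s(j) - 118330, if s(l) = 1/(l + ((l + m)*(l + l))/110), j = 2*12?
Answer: -15329888105/129552 ≈ -1.1833e+5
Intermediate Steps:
m = 5319 (m = -9*(-591) = 5319)
j = 24
s(l) = 1/(l + l*(5319 + l)/55) (s(l) = 1/(l + ((l + 5319)*(l + l))/110) = 1/(l + ((5319 + l)*(2*l))*(1/110)) = 1/(l + (2*l*(5319 + l))*(1/110)) = 1/(l + l*(5319 + l)/55))
s(j) - 118330 = 55/(24*(5374 + 24)) - 118330 = 55*(1/24)/5398 - 118330 = 55*(1/24)*(1/5398) - 118330 = 55/129552 - 118330 = -15329888105/129552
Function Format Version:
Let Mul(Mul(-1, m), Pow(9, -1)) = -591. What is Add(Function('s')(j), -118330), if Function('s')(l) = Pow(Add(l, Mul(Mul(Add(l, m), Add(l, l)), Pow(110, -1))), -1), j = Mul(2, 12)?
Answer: Rational(-15329888105, 129552) ≈ -1.1833e+5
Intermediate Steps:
m = 5319 (m = Mul(-9, -591) = 5319)
j = 24
Function('s')(l) = Pow(Add(l, Mul(Rational(1, 55), l, Add(5319, l))), -1) (Function('s')(l) = Pow(Add(l, Mul(Mul(Add(l, 5319), Add(l, l)), Pow(110, -1))), -1) = Pow(Add(l, Mul(Mul(Add(5319, l), Mul(2, l)), Rational(1, 110))), -1) = Pow(Add(l, Mul(Mul(2, l, Add(5319, l)), Rational(1, 110))), -1) = Pow(Add(l, Mul(Rational(1, 55), l, Add(5319, l))), -1))
Add(Function('s')(j), -118330) = Add(Mul(55, Pow(24, -1), Pow(Add(5374, 24), -1)), -118330) = Add(Mul(55, Rational(1, 24), Pow(5398, -1)), -118330) = Add(Mul(55, Rational(1, 24), Rational(1, 5398)), -118330) = Add(Rational(55, 129552), -118330) = Rational(-15329888105, 129552)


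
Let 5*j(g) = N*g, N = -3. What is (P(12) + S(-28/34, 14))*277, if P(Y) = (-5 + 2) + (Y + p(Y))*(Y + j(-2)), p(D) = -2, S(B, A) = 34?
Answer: 45151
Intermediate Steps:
j(g) = -3*g/5 (j(g) = (-3*g)/5 = -3*g/5)
P(Y) = -3 + (-2 + Y)*(6/5 + Y) (P(Y) = (-5 + 2) + (Y - 2)*(Y - ⅗*(-2)) = -3 + (-2 + Y)*(Y + 6/5) = -3 + (-2 + Y)*(6/5 + Y))
(P(12) + S(-28/34, 14))*277 = ((-27/5 + 12² - ⅘*12) + 34)*277 = ((-27/5 + 144 - 48/5) + 34)*277 = (129 + 34)*277 = 163*277 = 45151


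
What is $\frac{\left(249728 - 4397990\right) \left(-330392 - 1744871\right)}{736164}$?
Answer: $\frac{478263035717}{40898} \approx 1.1694 \cdot 10^{7}$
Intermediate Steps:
$\frac{\left(249728 - 4397990\right) \left(-330392 - 1744871\right)}{736164} = - 4148262 \left(-330392 - 1744871\right) \frac{1}{736164} = \left(-4148262\right) \left(-2075263\right) \frac{1}{736164} = 8608734642906 \cdot \frac{1}{736164} = \frac{478263035717}{40898}$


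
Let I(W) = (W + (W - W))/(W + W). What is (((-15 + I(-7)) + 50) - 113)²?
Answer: 24025/4 ≈ 6006.3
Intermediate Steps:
I(W) = ½ (I(W) = (W + 0)/((2*W)) = W*(1/(2*W)) = ½)
(((-15 + I(-7)) + 50) - 113)² = (((-15 + ½) + 50) - 113)² = ((-29/2 + 50) - 113)² = (71/2 - 113)² = (-155/2)² = 24025/4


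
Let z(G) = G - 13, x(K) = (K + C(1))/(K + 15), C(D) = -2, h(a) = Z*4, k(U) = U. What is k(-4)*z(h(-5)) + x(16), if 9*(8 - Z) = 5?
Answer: -18598/279 ≈ -66.660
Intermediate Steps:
Z = 67/9 (Z = 8 - 1/9*5 = 8 - 5/9 = 67/9 ≈ 7.4444)
h(a) = 268/9 (h(a) = (67/9)*4 = 268/9)
x(K) = (-2 + K)/(15 + K) (x(K) = (K - 2)/(K + 15) = (-2 + K)/(15 + K))
z(G) = -13 + G
k(-4)*z(h(-5)) + x(16) = -4*(-13 + 268/9) + (-2 + 16)/(15 + 16) = -4*151/9 + 14/31 = -604/9 + (1/31)*14 = -604/9 + 14/31 = -18598/279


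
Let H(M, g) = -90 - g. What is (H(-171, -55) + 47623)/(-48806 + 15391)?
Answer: -47588/33415 ≈ -1.4242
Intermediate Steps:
(H(-171, -55) + 47623)/(-48806 + 15391) = ((-90 - 1*(-55)) + 47623)/(-48806 + 15391) = ((-90 + 55) + 47623)/(-33415) = (-35 + 47623)*(-1/33415) = 47588*(-1/33415) = -47588/33415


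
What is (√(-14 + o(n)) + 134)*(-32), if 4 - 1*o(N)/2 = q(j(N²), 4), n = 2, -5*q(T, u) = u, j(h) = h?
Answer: -4288 - 32*I*√110/5 ≈ -4288.0 - 67.124*I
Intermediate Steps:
q(T, u) = -u/5
o(N) = 48/5 (o(N) = 8 - (-2)*4/5 = 8 - 2*(-⅘) = 8 + 8/5 = 48/5)
(√(-14 + o(n)) + 134)*(-32) = (√(-14 + 48/5) + 134)*(-32) = (√(-22/5) + 134)*(-32) = (I*√110/5 + 134)*(-32) = (134 + I*√110/5)*(-32) = -4288 - 32*I*√110/5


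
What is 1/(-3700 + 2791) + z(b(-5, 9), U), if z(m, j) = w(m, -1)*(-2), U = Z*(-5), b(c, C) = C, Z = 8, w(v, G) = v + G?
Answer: -14545/909 ≈ -16.001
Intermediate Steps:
w(v, G) = G + v
U = -40 (U = 8*(-5) = -40)
z(m, j) = 2 - 2*m (z(m, j) = (-1 + m)*(-2) = 2 - 2*m)
1/(-3700 + 2791) + z(b(-5, 9), U) = 1/(-3700 + 2791) + (2 - 2*9) = 1/(-909) + (2 - 18) = -1/909 - 16 = -14545/909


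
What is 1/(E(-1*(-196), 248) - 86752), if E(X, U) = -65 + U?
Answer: -1/86569 ≈ -1.1551e-5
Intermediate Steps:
1/(E(-1*(-196), 248) - 86752) = 1/((-65 + 248) - 86752) = 1/(183 - 86752) = 1/(-86569) = -1/86569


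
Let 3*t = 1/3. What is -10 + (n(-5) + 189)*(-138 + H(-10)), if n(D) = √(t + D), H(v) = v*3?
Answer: -31762 - 112*I*√11 ≈ -31762.0 - 371.46*I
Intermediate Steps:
t = ⅑ (t = (⅓)/3 = (⅓)*(⅓) = ⅑ ≈ 0.11111)
H(v) = 3*v
n(D) = √(⅑ + D)
-10 + (n(-5) + 189)*(-138 + H(-10)) = -10 + (√(1 + 9*(-5))/3 + 189)*(-138 + 3*(-10)) = -10 + (√(1 - 45)/3 + 189)*(-138 - 30) = -10 + (√(-44)/3 + 189)*(-168) = -10 + ((2*I*√11)/3 + 189)*(-168) = -10 + (2*I*√11/3 + 189)*(-168) = -10 + (189 + 2*I*√11/3)*(-168) = -10 + (-31752 - 112*I*√11) = -31762 - 112*I*√11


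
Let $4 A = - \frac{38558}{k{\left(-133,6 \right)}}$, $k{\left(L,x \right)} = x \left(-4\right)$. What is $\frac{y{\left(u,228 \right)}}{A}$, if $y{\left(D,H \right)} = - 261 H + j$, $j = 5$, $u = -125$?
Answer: $- \frac{2856144}{19279} \approx -148.15$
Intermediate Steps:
$k{\left(L,x \right)} = - 4 x$
$y{\left(D,H \right)} = 5 - 261 H$ ($y{\left(D,H \right)} = - 261 H + 5 = 5 - 261 H$)
$A = \frac{19279}{48}$ ($A = \frac{\left(-38558\right) \frac{1}{\left(-4\right) 6}}{4} = \frac{\left(-38558\right) \frac{1}{-24}}{4} = \frac{\left(-38558\right) \left(- \frac{1}{24}\right)}{4} = \frac{1}{4} \cdot \frac{19279}{12} = \frac{19279}{48} \approx 401.65$)
$\frac{y{\left(u,228 \right)}}{A} = \frac{5 - 59508}{\frac{19279}{48}} = \left(5 - 59508\right) \frac{48}{19279} = \left(-59503\right) \frac{48}{19279} = - \frac{2856144}{19279}$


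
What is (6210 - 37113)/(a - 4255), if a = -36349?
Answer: 30903/40604 ≈ 0.76108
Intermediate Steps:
(6210 - 37113)/(a - 4255) = (6210 - 37113)/(-36349 - 4255) = -30903/(-40604) = -30903*(-1/40604) = 30903/40604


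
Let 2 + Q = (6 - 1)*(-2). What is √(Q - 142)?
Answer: I*√154 ≈ 12.41*I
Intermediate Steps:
Q = -12 (Q = -2 + (6 - 1)*(-2) = -2 + 5*(-2) = -2 - 10 = -12)
√(Q - 142) = √(-12 - 142) = √(-154) = I*√154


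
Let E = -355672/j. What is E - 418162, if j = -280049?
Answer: -117105494266/280049 ≈ -4.1816e+5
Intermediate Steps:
E = 355672/280049 (E = -355672/(-280049) = -355672*(-1/280049) = 355672/280049 ≈ 1.2700)
E - 418162 = 355672/280049 - 418162 = -117105494266/280049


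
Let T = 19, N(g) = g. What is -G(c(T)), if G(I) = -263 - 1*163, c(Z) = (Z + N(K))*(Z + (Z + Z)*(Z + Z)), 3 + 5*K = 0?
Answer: 426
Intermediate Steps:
K = -3/5 (K = -3/5 + (1/5)*0 = -3/5 + 0 = -3/5 ≈ -0.60000)
c(Z) = (-3/5 + Z)*(Z + 4*Z**2) (c(Z) = (Z - 3/5)*(Z + (Z + Z)*(Z + Z)) = (-3/5 + Z)*(Z + (2*Z)*(2*Z)) = (-3/5 + Z)*(Z + 4*Z**2))
G(I) = -426 (G(I) = -263 - 163 = -426)
-G(c(T)) = -1*(-426) = 426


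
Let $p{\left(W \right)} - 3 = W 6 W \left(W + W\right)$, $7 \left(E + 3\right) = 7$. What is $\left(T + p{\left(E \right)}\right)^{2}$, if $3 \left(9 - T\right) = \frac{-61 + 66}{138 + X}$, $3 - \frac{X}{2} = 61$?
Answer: $\frac{30791401}{4356} \approx 7068.7$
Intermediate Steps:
$X = -116$ ($X = 6 - 122 = -116$)
$E = -2$ ($E = -3 + \frac{1}{7} \cdot 7 = -3 + 1 = -2$)
$p{\left(W \right)} = 3 + 12 W^{3}$ ($p{\left(W \right)} = 3 + W 6 W \left(W + W\right) = 3 + 6 W W 2 W = 3 + 6 W 2 W^{2} = 3 + 12 W^{3}$)
$T = \frac{589}{66}$ ($T = 9 - \frac{\left(-61 + 66\right) \frac{1}{138 - 116}}{3} = 9 - \frac{5 \cdot \frac{1}{22}}{3} = 9 - \frac{5}{66} = \frac{589}{66} \approx 8.9242$)
$\left(T + p{\left(E \right)}\right)^{2} = \left(\frac{589}{66} + \left(3 + 12 \left(-2\right)^{3}\right)\right)^{2} = \left(\frac{589}{66} + \left(3 + 12 \left(-8\right)\right)\right)^{2} = \left(\frac{589}{66} + \left(3 - 96\right)\right)^{2} = \left(\frac{589}{66} - 93\right)^{2} = \left(- \frac{5549}{66}\right)^{2} = \frac{30791401}{4356}$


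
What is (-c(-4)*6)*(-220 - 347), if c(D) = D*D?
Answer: 54432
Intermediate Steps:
c(D) = D²
(-c(-4)*6)*(-220 - 347) = (-1*(-4)²*6)*(-220 - 347) = (-1*16*6)*(-567) = -16*6*(-567) = -96*(-567) = 54432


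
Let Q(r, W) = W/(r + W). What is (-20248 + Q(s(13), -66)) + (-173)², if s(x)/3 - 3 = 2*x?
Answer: 67745/7 ≈ 9677.9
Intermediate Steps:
s(x) = 9 + 6*x (s(x) = 9 + 3*(2*x) = 9 + 6*x)
Q(r, W) = W/(W + r)
(-20248 + Q(s(13), -66)) + (-173)² = (-20248 - 66/(-66 + (9 + 6*13))) + (-173)² = (-20248 - 66/(-66 + (9 + 78))) + 29929 = (-20248 - 66/(-66 + 87)) + 29929 = (-20248 - 66/21) + 29929 = (-20248 - 66*1/21) + 29929 = (-20248 - 22/7) + 29929 = -141758/7 + 29929 = 67745/7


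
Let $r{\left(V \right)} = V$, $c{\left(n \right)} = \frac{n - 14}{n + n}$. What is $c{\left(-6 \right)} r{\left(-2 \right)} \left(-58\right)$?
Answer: $\frac{580}{3} \approx 193.33$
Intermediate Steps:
$c{\left(n \right)} = \frac{-14 + n}{2 n}$
$c{\left(-6 \right)} r{\left(-2 \right)} \left(-58\right) = \frac{-14 - 6}{2 \left(-6\right)} \left(-2\right) \left(-58\right) = \frac{1}{2} \left(- \frac{1}{6}\right) \left(-20\right) \left(-2\right) \left(-58\right) = \frac{5}{3} \left(-2\right) \left(-58\right) = \left(- \frac{10}{3}\right) \left(-58\right) = \frac{580}{3}$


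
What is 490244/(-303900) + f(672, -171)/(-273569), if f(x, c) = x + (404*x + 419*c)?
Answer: -48762713434/20784404775 ≈ -2.3461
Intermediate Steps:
f(x, c) = 405*x + 419*c
490244/(-303900) + f(672, -171)/(-273569) = 490244/(-303900) + (405*672 + 419*(-171))/(-273569) = 490244*(-1/303900) + (272160 - 71649)*(-1/273569) = -122561/75975 + 200511*(-1/273569) = -122561/75975 - 200511/273569 = -48762713434/20784404775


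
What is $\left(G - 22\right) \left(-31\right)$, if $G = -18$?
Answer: $1240$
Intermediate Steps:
$\left(G - 22\right) \left(-31\right) = \left(-18 - 22\right) \left(-31\right) = \left(-40\right) \left(-31\right) = 1240$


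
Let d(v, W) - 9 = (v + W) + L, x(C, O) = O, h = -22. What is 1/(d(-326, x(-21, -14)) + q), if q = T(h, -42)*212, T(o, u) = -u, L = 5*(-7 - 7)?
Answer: 1/8503 ≈ 0.00011761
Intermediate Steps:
L = -70 (L = 5*(-14) = -70)
d(v, W) = -61 + W + v (d(v, W) = 9 + ((v + W) - 70) = 9 + ((W + v) - 70) = 9 + (-70 + W + v) = -61 + W + v)
q = 8904 (q = -1*(-42)*212 = 42*212 = 8904)
1/(d(-326, x(-21, -14)) + q) = 1/((-61 - 14 - 326) + 8904) = 1/(-401 + 8904) = 1/8503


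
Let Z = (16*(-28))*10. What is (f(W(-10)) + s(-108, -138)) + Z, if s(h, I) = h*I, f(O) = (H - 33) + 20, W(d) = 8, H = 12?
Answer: 10423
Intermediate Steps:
Z = -4480 (Z = -448*10 = -4480)
f(O) = -1 (f(O) = (12 - 33) + 20 = -21 + 20 = -1)
s(h, I) = I*h
(f(W(-10)) + s(-108, -138)) + Z = (-1 - 138*(-108)) - 4480 = (-1 + 14904) - 4480 = 14903 - 4480 = 10423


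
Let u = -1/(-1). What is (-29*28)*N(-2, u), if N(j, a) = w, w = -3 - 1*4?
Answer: 5684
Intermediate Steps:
u = 1 (u = -1*(-1) = 1)
w = -7 (w = -3 - 4 = -7)
N(j, a) = -7
(-29*28)*N(-2, u) = -29*28*(-7) = -812*(-7) = 5684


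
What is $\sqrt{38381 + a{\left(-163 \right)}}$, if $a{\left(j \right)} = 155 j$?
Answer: $2 \sqrt{3279} \approx 114.53$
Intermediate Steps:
$\sqrt{38381 + a{\left(-163 \right)}} = \sqrt{38381 + 155 \left(-163\right)} = \sqrt{38381 - 25265} = \sqrt{13116} = 2 \sqrt{3279}$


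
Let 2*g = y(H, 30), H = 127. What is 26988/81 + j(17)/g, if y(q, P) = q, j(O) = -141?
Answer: 1134878/3429 ≈ 330.96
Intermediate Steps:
g = 127/2 (g = (½)*127 = 127/2 ≈ 63.500)
26988/81 + j(17)/g = 26988/81 - 141/127/2 = 26988*(1/81) - 141*2/127 = 8996/27 - 282/127 = 1134878/3429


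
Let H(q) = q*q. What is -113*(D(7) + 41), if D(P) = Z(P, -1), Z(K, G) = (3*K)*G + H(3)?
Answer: -3277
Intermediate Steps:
H(q) = q**2
Z(K, G) = 9 + 3*G*K (Z(K, G) = (3*K)*G + 3**2 = 3*G*K + 9 = 9 + 3*G*K)
D(P) = 9 - 3*P (D(P) = 9 + 3*(-1)*P = 9 - 3*P)
-113*(D(7) + 41) = -113*((9 - 3*7) + 41) = -113*((9 - 21) + 41) = -113*(-12 + 41) = -113*29 = -1*3277 = -3277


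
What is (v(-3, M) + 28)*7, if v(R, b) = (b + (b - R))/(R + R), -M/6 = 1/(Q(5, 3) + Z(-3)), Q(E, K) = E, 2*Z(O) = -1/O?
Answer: 12103/62 ≈ 195.21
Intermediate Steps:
Z(O) = -1/(2*O) (Z(O) = (-1/O)/2 = -1/(2*O))
M = -36/31 (M = -6/(5 - ½/(-3)) = -6/(5 - ½*(-⅓)) = -6/(5 + ⅙) = -6/31/6 = -6*6/31 = -36/31 ≈ -1.1613)
v(R, b) = (-R + 2*b)/(2*R) (v(R, b) = (-R + 2*b)/((2*R)) = (-R + 2*b)*(1/(2*R)) = (-R + 2*b)/(2*R))
(v(-3, M) + 28)*7 = ((-36/31 - ½*(-3))/(-3) + 28)*7 = (-(-36/31 + 3/2)/3 + 28)*7 = (-⅓*21/62 + 28)*7 = (-7/62 + 28)*7 = (1729/62)*7 = 12103/62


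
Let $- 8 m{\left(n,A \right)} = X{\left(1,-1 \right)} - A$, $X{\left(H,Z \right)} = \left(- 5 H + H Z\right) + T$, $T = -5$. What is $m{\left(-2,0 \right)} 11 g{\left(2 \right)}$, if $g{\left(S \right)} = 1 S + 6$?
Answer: $121$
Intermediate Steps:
$X{\left(H,Z \right)} = -5 - 5 H + H Z$ ($X{\left(H,Z \right)} = \left(- 5 H + H Z\right) - 5 = -5 - 5 H + H Z$)
$m{\left(n,A \right)} = \frac{11}{8} + \frac{A}{8}$ ($m{\left(n,A \right)} = - \frac{\left(-5 - 5 + 1 \left(-1\right)\right) - A}{8} = - \frac{\left(-5 - 5 - 1\right) - A}{8} = - \frac{-11 - A}{8} = \frac{11}{8} + \frac{A}{8}$)
$g{\left(S \right)} = 6 + S$ ($g{\left(S \right)} = S + 6 = 6 + S$)
$m{\left(-2,0 \right)} 11 g{\left(2 \right)} = \left(\frac{11}{8} + \frac{1}{8} \cdot 0\right) 11 \left(6 + 2\right) = \left(\frac{11}{8} + 0\right) 11 \cdot 8 = \frac{11}{8} \cdot 11 \cdot 8 = \frac{121}{8} \cdot 8 = 121$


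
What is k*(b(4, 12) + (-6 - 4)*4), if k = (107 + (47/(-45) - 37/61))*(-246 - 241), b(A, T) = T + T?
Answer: 2253313936/2745 ≈ 8.2088e+5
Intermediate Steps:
b(A, T) = 2*T
k = -140832121/2745 (k = (107 + (47*(-1/45) - 37*1/61))*(-487) = (107 + (-47/45 - 37/61))*(-487) = (107 - 4532/2745)*(-487) = (289183/2745)*(-487) = -140832121/2745 ≈ -51305.)
k*(b(4, 12) + (-6 - 4)*4) = -140832121*(2*12 + (-6 - 4)*4)/2745 = -140832121*(24 - 10*4)/2745 = -140832121*(24 - 40)/2745 = -140832121/2745*(-16) = 2253313936/2745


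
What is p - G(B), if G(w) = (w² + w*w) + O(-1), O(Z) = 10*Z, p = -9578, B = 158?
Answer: -59496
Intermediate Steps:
G(w) = -10 + 2*w² (G(w) = (w² + w*w) + 10*(-1) = (w² + w²) - 10 = 2*w² - 10 = -10 + 2*w²)
p - G(B) = -9578 - (-10 + 2*158²) = -9578 - (-10 + 2*24964) = -9578 - (-10 + 49928) = -9578 - 1*49918 = -9578 - 49918 = -59496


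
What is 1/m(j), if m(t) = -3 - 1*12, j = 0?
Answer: -1/15 ≈ -0.066667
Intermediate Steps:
m(t) = -15 (m(t) = -3 - 12 = -15)
1/m(j) = 1/(-15) = -1/15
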